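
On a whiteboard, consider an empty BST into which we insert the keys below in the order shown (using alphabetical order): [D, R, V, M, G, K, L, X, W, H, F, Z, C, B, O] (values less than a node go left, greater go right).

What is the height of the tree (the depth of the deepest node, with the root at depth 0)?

D: root
R: right child of D (depth 1)
V: right child of R (depth 2)
M: left child of R (depth 2)
G: left child of M (depth 3)
K: right child of G (depth 4)
L: right child of K (depth 5)
X: right child of V (depth 3)
W: left child of X (depth 4)
H: left child of K (depth 5)
F: left child of G (depth 4)
Z: right child of X (depth 4)
C: left child of D (depth 1)
B: left child of C (depth 2)
O: right child of M (depth 3)

The deepest node is L at depth 5.

5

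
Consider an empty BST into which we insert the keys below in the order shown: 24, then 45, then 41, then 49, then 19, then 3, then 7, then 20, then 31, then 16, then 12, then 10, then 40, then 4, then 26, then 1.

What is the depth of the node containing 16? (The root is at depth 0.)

4

Resulting structure (node: left, right):
  24: L=19, R=45
  45: L=41, R=49
  41: L=31, R=–
  49: L=–, R=–
  19: L=3, R=20
  3: L=1, R=7
  7: L=4, R=16
  20: L=–, R=–
  31: L=26, R=40
  16: L=12, R=–
  12: L=10, R=–
  10: L=–, R=–
  40: L=–, R=–
  4: L=–, R=–
  26: L=–, R=–
  1: L=–, R=–

Path to 16: 24 → 19 → 3 → 7 → 16, which is 4 edges.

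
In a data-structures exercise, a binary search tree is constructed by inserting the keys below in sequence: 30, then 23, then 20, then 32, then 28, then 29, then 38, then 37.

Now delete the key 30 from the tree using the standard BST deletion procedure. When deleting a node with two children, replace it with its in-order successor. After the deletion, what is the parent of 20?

30: root
23: left child of 30 (depth 1)
20: left child of 23 (depth 2)
32: right child of 30 (depth 1)
28: right child of 23 (depth 2)
29: right child of 28 (depth 3)
38: right child of 32 (depth 2)
37: left child of 38 (depth 3)

Delete 30 (two children — replace with in-order successor).
After deletion, 20's parent is 23.

23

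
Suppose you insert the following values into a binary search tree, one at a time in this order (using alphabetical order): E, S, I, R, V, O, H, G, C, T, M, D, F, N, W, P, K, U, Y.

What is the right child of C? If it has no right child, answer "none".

Resulting structure (node: left, right):
  E: L=C, R=S
  S: L=I, R=V
  I: L=H, R=R
  R: L=O, R=–
  V: L=T, R=W
  O: L=M, R=P
  H: L=G, R=–
  G: L=F, R=–
  C: L=–, R=D
  T: L=–, R=U
  M: L=K, R=N
  D: L=–, R=–
  F: L=–, R=–
  N: L=–, R=–
  W: L=–, R=Y
  P: L=–, R=–
  K: L=–, R=–
  U: L=–, R=–
  Y: L=–, R=–

D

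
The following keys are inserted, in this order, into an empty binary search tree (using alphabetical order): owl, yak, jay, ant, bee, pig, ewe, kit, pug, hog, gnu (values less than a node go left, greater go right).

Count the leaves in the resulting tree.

3

owl: root
yak: right child of owl (depth 1)
jay: left child of owl (depth 1)
ant: left child of jay (depth 2)
bee: right child of ant (depth 3)
pig: left child of yak (depth 2)
ewe: right child of bee (depth 4)
kit: right child of jay (depth 2)
pug: right child of pig (depth 3)
hog: right child of ewe (depth 5)
gnu: left child of hog (depth 6)

Leaves: gnu, kit, pug — 3 in total.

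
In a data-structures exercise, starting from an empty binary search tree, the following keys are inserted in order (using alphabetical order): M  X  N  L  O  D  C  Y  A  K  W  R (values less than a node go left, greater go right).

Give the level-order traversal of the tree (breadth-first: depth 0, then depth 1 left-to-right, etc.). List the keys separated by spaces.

M: root
X: right child of M (depth 1)
N: left child of X (depth 2)
L: left child of M (depth 1)
O: right child of N (depth 3)
D: left child of L (depth 2)
C: left child of D (depth 3)
Y: right child of X (depth 2)
A: left child of C (depth 4)
K: right child of D (depth 3)
W: right child of O (depth 4)
R: left child of W (depth 5)

M L X D N Y C K O A W R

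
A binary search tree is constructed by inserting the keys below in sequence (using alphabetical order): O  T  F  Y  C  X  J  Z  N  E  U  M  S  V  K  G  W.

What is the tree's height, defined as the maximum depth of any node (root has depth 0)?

6

O: root
T: right child of O (depth 1)
F: left child of O (depth 1)
Y: right child of T (depth 2)
C: left child of F (depth 2)
X: left child of Y (depth 3)
J: right child of F (depth 2)
Z: right child of Y (depth 3)
N: right child of J (depth 3)
E: right child of C (depth 3)
U: left child of X (depth 4)
M: left child of N (depth 4)
S: left child of T (depth 2)
V: right child of U (depth 5)
K: left child of M (depth 5)
G: left child of J (depth 3)
W: right child of V (depth 6)

The deepest node is W at depth 6.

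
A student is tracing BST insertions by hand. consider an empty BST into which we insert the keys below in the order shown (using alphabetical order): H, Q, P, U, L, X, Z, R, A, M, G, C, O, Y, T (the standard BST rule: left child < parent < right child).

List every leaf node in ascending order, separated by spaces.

C O T Y

Resulting structure (node: left, right):
  H: L=A, R=Q
  Q: L=P, R=U
  P: L=L, R=–
  U: L=R, R=X
  L: L=–, R=M
  X: L=–, R=Z
  Z: L=Y, R=–
  R: L=–, R=T
  A: L=–, R=G
  M: L=–, R=O
  G: L=C, R=–
  C: L=–, R=–
  O: L=–, R=–
  Y: L=–, R=–
  T: L=–, R=–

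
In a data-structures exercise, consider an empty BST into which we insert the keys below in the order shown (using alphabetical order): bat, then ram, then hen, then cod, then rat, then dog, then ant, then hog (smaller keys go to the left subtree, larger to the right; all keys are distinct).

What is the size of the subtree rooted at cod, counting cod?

Insert bat: tree is empty, so bat becomes the root.
Insert ram: ram > bat → go right. Place as right child of bat.
Insert hen: hen > bat → go right; hen < ram → go left. Place as left child of ram.
Insert cod: cod > bat → go right; cod < ram → go left; cod < hen → go left. Place as left child of hen.
Insert rat: rat > bat → go right; rat > ram → go right. Place as right child of ram.
Insert dog: dog > bat → go right; dog < ram → go left; dog < hen → go left; dog > cod → go right. Place as right child of cod.
Insert ant: ant < bat → go left. Place as left child of bat.
Insert hog: hog > bat → go right; hog < ram → go left; hog > hen → go right. Place as right child of hen.

Subtree rooted at cod contains: cod, dog — 2 nodes.

2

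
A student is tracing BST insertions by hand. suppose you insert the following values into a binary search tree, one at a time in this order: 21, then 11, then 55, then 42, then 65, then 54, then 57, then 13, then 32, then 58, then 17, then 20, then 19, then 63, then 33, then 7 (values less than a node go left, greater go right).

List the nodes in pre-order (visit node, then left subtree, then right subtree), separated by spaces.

Insert 21: tree is empty, so 21 becomes the root.
Insert 11: 11 < 21 → go left. Place as left child of 21.
Insert 55: 55 > 21 → go right. Place as right child of 21.
Insert 42: 42 > 21 → go right; 42 < 55 → go left. Place as left child of 55.
Insert 65: 65 > 21 → go right; 65 > 55 → go right. Place as right child of 55.
Insert 54: 54 > 21 → go right; 54 < 55 → go left; 54 > 42 → go right. Place as right child of 42.
Insert 57: 57 > 21 → go right; 57 > 55 → go right; 57 < 65 → go left. Place as left child of 65.
Insert 13: 13 < 21 → go left; 13 > 11 → go right. Place as right child of 11.
Insert 32: 32 > 21 → go right; 32 < 55 → go left; 32 < 42 → go left. Place as left child of 42.
Insert 58: 58 > 21 → go right; 58 > 55 → go right; 58 < 65 → go left; 58 > 57 → go right. Place as right child of 57.
Insert 17: 17 < 21 → go left; 17 > 11 → go right; 17 > 13 → go right. Place as right child of 13.
Insert 20: 20 < 21 → go left; 20 > 11 → go right; 20 > 13 → go right; 20 > 17 → go right. Place as right child of 17.
Insert 19: 19 < 21 → go left; 19 > 11 → go right; 19 > 13 → go right; 19 > 17 → go right; 19 < 20 → go left. Place as left child of 20.
Insert 63: 63 > 21 → go right; 63 > 55 → go right; 63 < 65 → go left; 63 > 57 → go right; 63 > 58 → go right. Place as right child of 58.
Insert 33: 33 > 21 → go right; 33 < 55 → go left; 33 < 42 → go left; 33 > 32 → go right. Place as right child of 32.
Insert 7: 7 < 21 → go left; 7 < 11 → go left. Place as left child of 11.

21 11 7 13 17 20 19 55 42 32 33 54 65 57 58 63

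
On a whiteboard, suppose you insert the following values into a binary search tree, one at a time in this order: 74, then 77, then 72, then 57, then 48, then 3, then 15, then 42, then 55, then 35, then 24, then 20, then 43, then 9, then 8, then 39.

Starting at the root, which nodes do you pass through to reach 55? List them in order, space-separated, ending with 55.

74: root
77: right child of 74 (depth 1)
72: left child of 74 (depth 1)
57: left child of 72 (depth 2)
48: left child of 57 (depth 3)
3: left child of 48 (depth 4)
15: right child of 3 (depth 5)
42: right child of 15 (depth 6)
55: right child of 48 (depth 4)
35: left child of 42 (depth 7)
24: left child of 35 (depth 8)
20: left child of 24 (depth 9)
43: right child of 42 (depth 7)
9: left child of 15 (depth 6)
8: left child of 9 (depth 7)
39: right child of 35 (depth 8)

74 72 57 48 55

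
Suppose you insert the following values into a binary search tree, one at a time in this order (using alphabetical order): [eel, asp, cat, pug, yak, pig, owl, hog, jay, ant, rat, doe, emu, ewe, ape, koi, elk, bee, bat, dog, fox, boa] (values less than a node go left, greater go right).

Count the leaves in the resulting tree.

eel: root
asp: left child of eel (depth 1)
cat: right child of asp (depth 2)
pug: right child of eel (depth 1)
yak: right child of pug (depth 2)
pig: left child of pug (depth 2)
owl: left child of pig (depth 3)
hog: left child of owl (depth 4)
jay: right child of hog (depth 5)
ant: left child of asp (depth 2)
rat: left child of yak (depth 3)
doe: right child of cat (depth 3)
emu: left child of hog (depth 5)
ewe: right child of emu (depth 6)
ape: right child of ant (depth 3)
koi: right child of jay (depth 6)
elk: left child of emu (depth 6)
bee: left child of cat (depth 3)
bat: left child of bee (depth 4)
dog: right child of doe (depth 4)
fox: right child of ewe (depth 7)
boa: right child of bee (depth 4)

Leaves: ape, bat, boa, dog, elk, fox, koi, rat — 8 in total.

8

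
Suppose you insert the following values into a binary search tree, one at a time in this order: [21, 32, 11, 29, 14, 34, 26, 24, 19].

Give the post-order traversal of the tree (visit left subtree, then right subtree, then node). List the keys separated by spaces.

19 14 11 24 26 29 34 32 21

Insert 21: tree is empty, so 21 becomes the root.
Insert 32: 32 > 21 → go right. Place as right child of 21.
Insert 11: 11 < 21 → go left. Place as left child of 21.
Insert 29: 29 > 21 → go right; 29 < 32 → go left. Place as left child of 32.
Insert 14: 14 < 21 → go left; 14 > 11 → go right. Place as right child of 11.
Insert 34: 34 > 21 → go right; 34 > 32 → go right. Place as right child of 32.
Insert 26: 26 > 21 → go right; 26 < 32 → go left; 26 < 29 → go left. Place as left child of 29.
Insert 24: 24 > 21 → go right; 24 < 32 → go left; 24 < 29 → go left; 24 < 26 → go left. Place as left child of 26.
Insert 19: 19 < 21 → go left; 19 > 11 → go right; 19 > 14 → go right. Place as right child of 14.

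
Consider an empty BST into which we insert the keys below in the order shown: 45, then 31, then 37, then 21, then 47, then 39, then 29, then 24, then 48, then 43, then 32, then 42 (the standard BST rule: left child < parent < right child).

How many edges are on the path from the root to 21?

Resulting structure (node: left, right):
  45: L=31, R=47
  31: L=21, R=37
  37: L=32, R=39
  21: L=–, R=29
  47: L=–, R=48
  39: L=–, R=43
  29: L=24, R=–
  24: L=–, R=–
  48: L=–, R=–
  43: L=42, R=–
  32: L=–, R=–
  42: L=–, R=–

Path to 21: 45 → 31 → 21, which is 2 edges.

2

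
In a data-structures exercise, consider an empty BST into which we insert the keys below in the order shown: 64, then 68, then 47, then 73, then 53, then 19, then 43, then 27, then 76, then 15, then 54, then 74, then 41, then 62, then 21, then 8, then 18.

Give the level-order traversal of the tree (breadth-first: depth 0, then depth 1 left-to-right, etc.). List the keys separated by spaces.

Resulting structure (node: left, right):
  64: L=47, R=68
  68: L=–, R=73
  47: L=19, R=53
  73: L=–, R=76
  53: L=–, R=54
  19: L=15, R=43
  43: L=27, R=–
  27: L=21, R=41
  76: L=74, R=–
  15: L=8, R=18
  54: L=–, R=62
  74: L=–, R=–
  41: L=–, R=–
  62: L=–, R=–
  21: L=–, R=–
  8: L=–, R=–
  18: L=–, R=–

64 47 68 19 53 73 15 43 54 76 8 18 27 62 74 21 41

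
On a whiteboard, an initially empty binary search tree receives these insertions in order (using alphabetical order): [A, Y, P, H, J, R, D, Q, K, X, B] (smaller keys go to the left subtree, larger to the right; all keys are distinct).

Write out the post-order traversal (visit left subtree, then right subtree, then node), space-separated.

B D K J H Q X R P Y A

A: root
Y: right child of A (depth 1)
P: left child of Y (depth 2)
H: left child of P (depth 3)
J: right child of H (depth 4)
R: right child of P (depth 3)
D: left child of H (depth 4)
Q: left child of R (depth 4)
K: right child of J (depth 5)
X: right child of R (depth 4)
B: left child of D (depth 5)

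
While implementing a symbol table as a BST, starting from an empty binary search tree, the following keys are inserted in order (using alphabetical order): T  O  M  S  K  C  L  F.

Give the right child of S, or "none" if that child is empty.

Insert T: tree is empty, so T becomes the root.
Insert O: O < T → go left. Place as left child of T.
Insert M: M < T → go left; M < O → go left. Place as left child of O.
Insert S: S < T → go left; S > O → go right. Place as right child of O.
Insert K: K < T → go left; K < O → go left; K < M → go left. Place as left child of M.
Insert C: C < T → go left; C < O → go left; C < M → go left; C < K → go left. Place as left child of K.
Insert L: L < T → go left; L < O → go left; L < M → go left; L > K → go right. Place as right child of K.
Insert F: F < T → go left; F < O → go left; F < M → go left; F < K → go left; F > C → go right. Place as right child of C.

none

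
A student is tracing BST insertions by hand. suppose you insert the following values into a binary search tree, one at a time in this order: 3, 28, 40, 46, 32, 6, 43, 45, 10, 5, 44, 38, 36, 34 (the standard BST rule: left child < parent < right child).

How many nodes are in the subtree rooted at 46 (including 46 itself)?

Insert 3: tree is empty, so 3 becomes the root.
Insert 28: 28 > 3 → go right. Place as right child of 3.
Insert 40: 40 > 3 → go right; 40 > 28 → go right. Place as right child of 28.
Insert 46: 46 > 3 → go right; 46 > 28 → go right; 46 > 40 → go right. Place as right child of 40.
Insert 32: 32 > 3 → go right; 32 > 28 → go right; 32 < 40 → go left. Place as left child of 40.
Insert 6: 6 > 3 → go right; 6 < 28 → go left. Place as left child of 28.
Insert 43: 43 > 3 → go right; 43 > 28 → go right; 43 > 40 → go right; 43 < 46 → go left. Place as left child of 46.
Insert 45: 45 > 3 → go right; 45 > 28 → go right; 45 > 40 → go right; 45 < 46 → go left; 45 > 43 → go right. Place as right child of 43.
Insert 10: 10 > 3 → go right; 10 < 28 → go left; 10 > 6 → go right. Place as right child of 6.
Insert 5: 5 > 3 → go right; 5 < 28 → go left; 5 < 6 → go left. Place as left child of 6.
Insert 44: 44 > 3 → go right; 44 > 28 → go right; 44 > 40 → go right; 44 < 46 → go left; 44 > 43 → go right; 44 < 45 → go left. Place as left child of 45.
Insert 38: 38 > 3 → go right; 38 > 28 → go right; 38 < 40 → go left; 38 > 32 → go right. Place as right child of 32.
Insert 36: 36 > 3 → go right; 36 > 28 → go right; 36 < 40 → go left; 36 > 32 → go right; 36 < 38 → go left. Place as left child of 38.
Insert 34: 34 > 3 → go right; 34 > 28 → go right; 34 < 40 → go left; 34 > 32 → go right; 34 < 38 → go left; 34 < 36 → go left. Place as left child of 36.

Subtree rooted at 46 contains: 46, 43, 45, 44 — 4 nodes.

4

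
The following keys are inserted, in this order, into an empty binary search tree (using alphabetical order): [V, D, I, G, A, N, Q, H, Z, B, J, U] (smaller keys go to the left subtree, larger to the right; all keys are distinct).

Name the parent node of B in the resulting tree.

Resulting structure (node: left, right):
  V: L=D, R=Z
  D: L=A, R=I
  I: L=G, R=N
  G: L=–, R=H
  A: L=–, R=B
  N: L=J, R=Q
  Q: L=–, R=U
  H: L=–, R=–
  Z: L=–, R=–
  B: L=–, R=–
  J: L=–, R=–
  U: L=–, R=–

A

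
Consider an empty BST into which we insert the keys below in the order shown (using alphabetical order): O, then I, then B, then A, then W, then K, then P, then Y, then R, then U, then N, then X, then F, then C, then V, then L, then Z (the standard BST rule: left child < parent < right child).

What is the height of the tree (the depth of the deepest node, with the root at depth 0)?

Insert O: tree is empty, so O becomes the root.
Insert I: I < O → go left. Place as left child of O.
Insert B: B < O → go left; B < I → go left. Place as left child of I.
Insert A: A < O → go left; A < I → go left; A < B → go left. Place as left child of B.
Insert W: W > O → go right. Place as right child of O.
Insert K: K < O → go left; K > I → go right. Place as right child of I.
Insert P: P > O → go right; P < W → go left. Place as left child of W.
Insert Y: Y > O → go right; Y > W → go right. Place as right child of W.
Insert R: R > O → go right; R < W → go left; R > P → go right. Place as right child of P.
Insert U: U > O → go right; U < W → go left; U > P → go right; U > R → go right. Place as right child of R.
Insert N: N < O → go left; N > I → go right; N > K → go right. Place as right child of K.
Insert X: X > O → go right; X > W → go right; X < Y → go left. Place as left child of Y.
Insert F: F < O → go left; F < I → go left; F > B → go right. Place as right child of B.
Insert C: C < O → go left; C < I → go left; C > B → go right; C < F → go left. Place as left child of F.
Insert V: V > O → go right; V < W → go left; V > P → go right; V > R → go right; V > U → go right. Place as right child of U.
Insert L: L < O → go left; L > I → go right; L > K → go right; L < N → go left. Place as left child of N.
Insert Z: Z > O → go right; Z > W → go right; Z > Y → go right. Place as right child of Y.

The deepest node is V at depth 5.

5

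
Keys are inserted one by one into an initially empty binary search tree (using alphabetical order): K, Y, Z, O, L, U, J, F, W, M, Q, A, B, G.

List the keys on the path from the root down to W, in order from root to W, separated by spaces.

Resulting structure (node: left, right):
  K: L=J, R=Y
  Y: L=O, R=Z
  Z: L=–, R=–
  O: L=L, R=U
  L: L=–, R=M
  U: L=Q, R=W
  J: L=F, R=–
  F: L=A, R=G
  W: L=–, R=–
  M: L=–, R=–
  Q: L=–, R=–
  A: L=–, R=B
  B: L=–, R=–
  G: L=–, R=–

K Y O U W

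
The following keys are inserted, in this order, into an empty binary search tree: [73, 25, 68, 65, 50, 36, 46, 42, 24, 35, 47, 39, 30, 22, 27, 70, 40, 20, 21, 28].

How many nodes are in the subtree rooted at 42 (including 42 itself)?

Resulting structure (node: left, right):
  73: L=25, R=–
  25: L=24, R=68
  68: L=65, R=70
  65: L=50, R=–
  50: L=36, R=–
  36: L=35, R=46
  46: L=42, R=47
  42: L=39, R=–
  24: L=22, R=–
  35: L=30, R=–
  47: L=–, R=–
  39: L=–, R=40
  30: L=27, R=–
  22: L=20, R=–
  27: L=–, R=28
  70: L=–, R=–
  40: L=–, R=–
  20: L=–, R=21
  21: L=–, R=–
  28: L=–, R=–

Subtree rooted at 42 contains: 42, 39, 40 — 3 nodes.

3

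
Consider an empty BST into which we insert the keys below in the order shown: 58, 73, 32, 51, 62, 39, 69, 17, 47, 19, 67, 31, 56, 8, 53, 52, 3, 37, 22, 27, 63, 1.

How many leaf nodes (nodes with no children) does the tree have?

Resulting structure (node: left, right):
  58: L=32, R=73
  73: L=62, R=–
  32: L=17, R=51
  51: L=39, R=56
  62: L=–, R=69
  39: L=37, R=47
  69: L=67, R=–
  17: L=8, R=19
  47: L=–, R=–
  19: L=–, R=31
  67: L=63, R=–
  31: L=22, R=–
  56: L=53, R=–
  8: L=3, R=–
  53: L=52, R=–
  52: L=–, R=–
  3: L=1, R=–
  37: L=–, R=–
  22: L=–, R=27
  27: L=–, R=–
  63: L=–, R=–
  1: L=–, R=–

Leaves: 1, 27, 37, 47, 52, 63 — 6 in total.

6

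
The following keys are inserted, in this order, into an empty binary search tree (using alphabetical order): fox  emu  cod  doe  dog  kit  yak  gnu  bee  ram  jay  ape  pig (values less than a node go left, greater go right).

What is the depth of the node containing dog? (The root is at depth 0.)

4

fox: root
emu: left child of fox (depth 1)
cod: left child of emu (depth 2)
doe: right child of cod (depth 3)
dog: right child of doe (depth 4)
kit: right child of fox (depth 1)
yak: right child of kit (depth 2)
gnu: left child of kit (depth 2)
bee: left child of cod (depth 3)
ram: left child of yak (depth 3)
jay: right child of gnu (depth 3)
ape: left child of bee (depth 4)
pig: left child of ram (depth 4)

Path to dog: fox → emu → cod → doe → dog, which is 4 edges.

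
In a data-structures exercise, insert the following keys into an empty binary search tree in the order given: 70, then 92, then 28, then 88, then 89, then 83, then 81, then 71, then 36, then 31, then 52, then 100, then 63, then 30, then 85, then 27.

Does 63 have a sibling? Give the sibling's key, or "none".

none

Insert 70: tree is empty, so 70 becomes the root.
Insert 92: 92 > 70 → go right. Place as right child of 70.
Insert 28: 28 < 70 → go left. Place as left child of 70.
Insert 88: 88 > 70 → go right; 88 < 92 → go left. Place as left child of 92.
Insert 89: 89 > 70 → go right; 89 < 92 → go left; 89 > 88 → go right. Place as right child of 88.
Insert 83: 83 > 70 → go right; 83 < 92 → go left; 83 < 88 → go left. Place as left child of 88.
Insert 81: 81 > 70 → go right; 81 < 92 → go left; 81 < 88 → go left; 81 < 83 → go left. Place as left child of 83.
Insert 71: 71 > 70 → go right; 71 < 92 → go left; 71 < 88 → go left; 71 < 83 → go left; 71 < 81 → go left. Place as left child of 81.
Insert 36: 36 < 70 → go left; 36 > 28 → go right. Place as right child of 28.
Insert 31: 31 < 70 → go left; 31 > 28 → go right; 31 < 36 → go left. Place as left child of 36.
Insert 52: 52 < 70 → go left; 52 > 28 → go right; 52 > 36 → go right. Place as right child of 36.
Insert 100: 100 > 70 → go right; 100 > 92 → go right. Place as right child of 92.
Insert 63: 63 < 70 → go left; 63 > 28 → go right; 63 > 36 → go right; 63 > 52 → go right. Place as right child of 52.
Insert 30: 30 < 70 → go left; 30 > 28 → go right; 30 < 36 → go left; 30 < 31 → go left. Place as left child of 31.
Insert 85: 85 > 70 → go right; 85 < 92 → go left; 85 < 88 → go left; 85 > 83 → go right. Place as right child of 83.
Insert 27: 27 < 70 → go left; 27 < 28 → go left. Place as left child of 28.

63's parent is 52, which has only one child.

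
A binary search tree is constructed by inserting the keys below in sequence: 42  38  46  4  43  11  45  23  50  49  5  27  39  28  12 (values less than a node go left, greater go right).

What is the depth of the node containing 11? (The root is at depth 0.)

3

42: root
38: left child of 42 (depth 1)
46: right child of 42 (depth 1)
4: left child of 38 (depth 2)
43: left child of 46 (depth 2)
11: right child of 4 (depth 3)
45: right child of 43 (depth 3)
23: right child of 11 (depth 4)
50: right child of 46 (depth 2)
49: left child of 50 (depth 3)
5: left child of 11 (depth 4)
27: right child of 23 (depth 5)
39: right child of 38 (depth 2)
28: right child of 27 (depth 6)
12: left child of 23 (depth 5)

Path to 11: 42 → 38 → 4 → 11, which is 3 edges.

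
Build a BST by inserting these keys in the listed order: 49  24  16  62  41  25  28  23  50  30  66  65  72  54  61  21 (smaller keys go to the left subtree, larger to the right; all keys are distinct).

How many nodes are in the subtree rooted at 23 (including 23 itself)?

Insert 49: tree is empty, so 49 becomes the root.
Insert 24: 24 < 49 → go left. Place as left child of 49.
Insert 16: 16 < 49 → go left; 16 < 24 → go left. Place as left child of 24.
Insert 62: 62 > 49 → go right. Place as right child of 49.
Insert 41: 41 < 49 → go left; 41 > 24 → go right. Place as right child of 24.
Insert 25: 25 < 49 → go left; 25 > 24 → go right; 25 < 41 → go left. Place as left child of 41.
Insert 28: 28 < 49 → go left; 28 > 24 → go right; 28 < 41 → go left; 28 > 25 → go right. Place as right child of 25.
Insert 23: 23 < 49 → go left; 23 < 24 → go left; 23 > 16 → go right. Place as right child of 16.
Insert 50: 50 > 49 → go right; 50 < 62 → go left. Place as left child of 62.
Insert 30: 30 < 49 → go left; 30 > 24 → go right; 30 < 41 → go left; 30 > 25 → go right; 30 > 28 → go right. Place as right child of 28.
Insert 66: 66 > 49 → go right; 66 > 62 → go right. Place as right child of 62.
Insert 65: 65 > 49 → go right; 65 > 62 → go right; 65 < 66 → go left. Place as left child of 66.
Insert 72: 72 > 49 → go right; 72 > 62 → go right; 72 > 66 → go right. Place as right child of 66.
Insert 54: 54 > 49 → go right; 54 < 62 → go left; 54 > 50 → go right. Place as right child of 50.
Insert 61: 61 > 49 → go right; 61 < 62 → go left; 61 > 50 → go right; 61 > 54 → go right. Place as right child of 54.
Insert 21: 21 < 49 → go left; 21 < 24 → go left; 21 > 16 → go right; 21 < 23 → go left. Place as left child of 23.

Subtree rooted at 23 contains: 23, 21 — 2 nodes.

2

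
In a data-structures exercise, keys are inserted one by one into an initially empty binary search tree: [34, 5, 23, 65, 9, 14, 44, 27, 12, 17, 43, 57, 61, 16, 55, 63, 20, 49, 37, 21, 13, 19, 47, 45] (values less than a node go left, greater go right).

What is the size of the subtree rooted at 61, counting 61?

Insert 34: tree is empty, so 34 becomes the root.
Insert 5: 5 < 34 → go left. Place as left child of 34.
Insert 23: 23 < 34 → go left; 23 > 5 → go right. Place as right child of 5.
Insert 65: 65 > 34 → go right. Place as right child of 34.
Insert 9: 9 < 34 → go left; 9 > 5 → go right; 9 < 23 → go left. Place as left child of 23.
Insert 14: 14 < 34 → go left; 14 > 5 → go right; 14 < 23 → go left; 14 > 9 → go right. Place as right child of 9.
Insert 44: 44 > 34 → go right; 44 < 65 → go left. Place as left child of 65.
Insert 27: 27 < 34 → go left; 27 > 5 → go right; 27 > 23 → go right. Place as right child of 23.
Insert 12: 12 < 34 → go left; 12 > 5 → go right; 12 < 23 → go left; 12 > 9 → go right; 12 < 14 → go left. Place as left child of 14.
Insert 17: 17 < 34 → go left; 17 > 5 → go right; 17 < 23 → go left; 17 > 9 → go right; 17 > 14 → go right. Place as right child of 14.
Insert 43: 43 > 34 → go right; 43 < 65 → go left; 43 < 44 → go left. Place as left child of 44.
Insert 57: 57 > 34 → go right; 57 < 65 → go left; 57 > 44 → go right. Place as right child of 44.
Insert 61: 61 > 34 → go right; 61 < 65 → go left; 61 > 44 → go right; 61 > 57 → go right. Place as right child of 57.
Insert 16: 16 < 34 → go left; 16 > 5 → go right; 16 < 23 → go left; 16 > 9 → go right; 16 > 14 → go right; 16 < 17 → go left. Place as left child of 17.
Insert 55: 55 > 34 → go right; 55 < 65 → go left; 55 > 44 → go right; 55 < 57 → go left. Place as left child of 57.
Insert 63: 63 > 34 → go right; 63 < 65 → go left; 63 > 44 → go right; 63 > 57 → go right; 63 > 61 → go right. Place as right child of 61.
Insert 20: 20 < 34 → go left; 20 > 5 → go right; 20 < 23 → go left; 20 > 9 → go right; 20 > 14 → go right; 20 > 17 → go right. Place as right child of 17.
Insert 49: 49 > 34 → go right; 49 < 65 → go left; 49 > 44 → go right; 49 < 57 → go left; 49 < 55 → go left. Place as left child of 55.
Insert 37: 37 > 34 → go right; 37 < 65 → go left; 37 < 44 → go left; 37 < 43 → go left. Place as left child of 43.
Insert 21: 21 < 34 → go left; 21 > 5 → go right; 21 < 23 → go left; 21 > 9 → go right; 21 > 14 → go right; 21 > 17 → go right; 21 > 20 → go right. Place as right child of 20.
Insert 13: 13 < 34 → go left; 13 > 5 → go right; 13 < 23 → go left; 13 > 9 → go right; 13 < 14 → go left; 13 > 12 → go right. Place as right child of 12.
Insert 19: 19 < 34 → go left; 19 > 5 → go right; 19 < 23 → go left; 19 > 9 → go right; 19 > 14 → go right; 19 > 17 → go right; 19 < 20 → go left. Place as left child of 20.
Insert 47: 47 > 34 → go right; 47 < 65 → go left; 47 > 44 → go right; 47 < 57 → go left; 47 < 55 → go left; 47 < 49 → go left. Place as left child of 49.
Insert 45: 45 > 34 → go right; 45 < 65 → go left; 45 > 44 → go right; 45 < 57 → go left; 45 < 55 → go left; 45 < 49 → go left; 45 < 47 → go left. Place as left child of 47.

Subtree rooted at 61 contains: 61, 63 — 2 nodes.

2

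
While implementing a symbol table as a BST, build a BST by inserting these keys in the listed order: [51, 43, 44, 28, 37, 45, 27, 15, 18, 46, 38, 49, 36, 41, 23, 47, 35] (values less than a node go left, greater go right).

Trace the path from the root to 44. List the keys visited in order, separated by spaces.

51: root
43: left child of 51 (depth 1)
44: right child of 43 (depth 2)
28: left child of 43 (depth 2)
37: right child of 28 (depth 3)
45: right child of 44 (depth 3)
27: left child of 28 (depth 3)
15: left child of 27 (depth 4)
18: right child of 15 (depth 5)
46: right child of 45 (depth 4)
38: right child of 37 (depth 4)
49: right child of 46 (depth 5)
36: left child of 37 (depth 4)
41: right child of 38 (depth 5)
23: right child of 18 (depth 6)
47: left child of 49 (depth 6)
35: left child of 36 (depth 5)

51 43 44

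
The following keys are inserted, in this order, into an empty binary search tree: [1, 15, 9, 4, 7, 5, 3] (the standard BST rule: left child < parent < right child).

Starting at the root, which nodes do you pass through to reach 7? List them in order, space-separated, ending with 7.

1 15 9 4 7

1: root
15: right child of 1 (depth 1)
9: left child of 15 (depth 2)
4: left child of 9 (depth 3)
7: right child of 4 (depth 4)
5: left child of 7 (depth 5)
3: left child of 4 (depth 4)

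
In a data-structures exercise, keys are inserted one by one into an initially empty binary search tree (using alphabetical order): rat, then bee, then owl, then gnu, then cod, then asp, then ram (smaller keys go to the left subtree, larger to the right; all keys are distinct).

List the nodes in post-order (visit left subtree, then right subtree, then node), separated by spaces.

asp cod gnu ram owl bee rat

rat: root
bee: left child of rat (depth 1)
owl: right child of bee (depth 2)
gnu: left child of owl (depth 3)
cod: left child of gnu (depth 4)
asp: left child of bee (depth 2)
ram: right child of owl (depth 3)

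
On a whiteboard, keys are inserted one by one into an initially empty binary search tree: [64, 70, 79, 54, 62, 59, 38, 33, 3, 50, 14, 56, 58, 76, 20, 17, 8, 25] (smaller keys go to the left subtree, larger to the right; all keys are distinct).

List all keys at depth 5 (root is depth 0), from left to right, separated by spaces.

Insert 64: tree is empty, so 64 becomes the root.
Insert 70: 70 > 64 → go right. Place as right child of 64.
Insert 79: 79 > 64 → go right; 79 > 70 → go right. Place as right child of 70.
Insert 54: 54 < 64 → go left. Place as left child of 64.
Insert 62: 62 < 64 → go left; 62 > 54 → go right. Place as right child of 54.
Insert 59: 59 < 64 → go left; 59 > 54 → go right; 59 < 62 → go left. Place as left child of 62.
Insert 38: 38 < 64 → go left; 38 < 54 → go left. Place as left child of 54.
Insert 33: 33 < 64 → go left; 33 < 54 → go left; 33 < 38 → go left. Place as left child of 38.
Insert 3: 3 < 64 → go left; 3 < 54 → go left; 3 < 38 → go left; 3 < 33 → go left. Place as left child of 33.
Insert 50: 50 < 64 → go left; 50 < 54 → go left; 50 > 38 → go right. Place as right child of 38.
Insert 14: 14 < 64 → go left; 14 < 54 → go left; 14 < 38 → go left; 14 < 33 → go left; 14 > 3 → go right. Place as right child of 3.
Insert 56: 56 < 64 → go left; 56 > 54 → go right; 56 < 62 → go left; 56 < 59 → go left. Place as left child of 59.
Insert 58: 58 < 64 → go left; 58 > 54 → go right; 58 < 62 → go left; 58 < 59 → go left; 58 > 56 → go right. Place as right child of 56.
Insert 76: 76 > 64 → go right; 76 > 70 → go right; 76 < 79 → go left. Place as left child of 79.
Insert 20: 20 < 64 → go left; 20 < 54 → go left; 20 < 38 → go left; 20 < 33 → go left; 20 > 3 → go right; 20 > 14 → go right. Place as right child of 14.
Insert 17: 17 < 64 → go left; 17 < 54 → go left; 17 < 38 → go left; 17 < 33 → go left; 17 > 3 → go right; 17 > 14 → go right; 17 < 20 → go left. Place as left child of 20.
Insert 8: 8 < 64 → go left; 8 < 54 → go left; 8 < 38 → go left; 8 < 33 → go left; 8 > 3 → go right; 8 < 14 → go left. Place as left child of 14.
Insert 25: 25 < 64 → go left; 25 < 54 → go left; 25 < 38 → go left; 25 < 33 → go left; 25 > 3 → go right; 25 > 14 → go right; 25 > 20 → go right. Place as right child of 20.

14 58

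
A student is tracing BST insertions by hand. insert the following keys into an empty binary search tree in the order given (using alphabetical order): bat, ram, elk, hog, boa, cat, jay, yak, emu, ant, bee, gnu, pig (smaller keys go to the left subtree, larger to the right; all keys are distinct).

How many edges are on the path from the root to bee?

bat: root
ram: right child of bat (depth 1)
elk: left child of ram (depth 2)
hog: right child of elk (depth 3)
boa: left child of elk (depth 3)
cat: right child of boa (depth 4)
jay: right child of hog (depth 4)
yak: right child of ram (depth 2)
emu: left child of hog (depth 4)
ant: left child of bat (depth 1)
bee: left child of boa (depth 4)
gnu: right child of emu (depth 5)
pig: right child of jay (depth 5)

Path to bee: bat → ram → elk → boa → bee, which is 4 edges.

4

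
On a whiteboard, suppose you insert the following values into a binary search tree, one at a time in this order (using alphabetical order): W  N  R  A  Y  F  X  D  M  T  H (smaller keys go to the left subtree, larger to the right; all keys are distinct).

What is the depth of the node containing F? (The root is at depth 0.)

W: root
N: left child of W (depth 1)
R: right child of N (depth 2)
A: left child of N (depth 2)
Y: right child of W (depth 1)
F: right child of A (depth 3)
X: left child of Y (depth 2)
D: left child of F (depth 4)
M: right child of F (depth 4)
T: right child of R (depth 3)
H: left child of M (depth 5)

Path to F: W → N → A → F, which is 3 edges.

3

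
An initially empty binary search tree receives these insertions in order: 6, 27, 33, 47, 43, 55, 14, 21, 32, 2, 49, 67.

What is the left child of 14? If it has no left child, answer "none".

none

Resulting structure (node: left, right):
  6: L=2, R=27
  27: L=14, R=33
  33: L=32, R=47
  47: L=43, R=55
  43: L=–, R=–
  55: L=49, R=67
  14: L=–, R=21
  21: L=–, R=–
  32: L=–, R=–
  2: L=–, R=–
  49: L=–, R=–
  67: L=–, R=–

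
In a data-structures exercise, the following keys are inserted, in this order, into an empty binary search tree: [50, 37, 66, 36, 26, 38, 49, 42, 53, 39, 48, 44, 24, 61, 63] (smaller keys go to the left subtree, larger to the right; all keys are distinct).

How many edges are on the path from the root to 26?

3

50: root
37: left child of 50 (depth 1)
66: right child of 50 (depth 1)
36: left child of 37 (depth 2)
26: left child of 36 (depth 3)
38: right child of 37 (depth 2)
49: right child of 38 (depth 3)
42: left child of 49 (depth 4)
53: left child of 66 (depth 2)
39: left child of 42 (depth 5)
48: right child of 42 (depth 5)
44: left child of 48 (depth 6)
24: left child of 26 (depth 4)
61: right child of 53 (depth 3)
63: right child of 61 (depth 4)

Path to 26: 50 → 37 → 36 → 26, which is 3 edges.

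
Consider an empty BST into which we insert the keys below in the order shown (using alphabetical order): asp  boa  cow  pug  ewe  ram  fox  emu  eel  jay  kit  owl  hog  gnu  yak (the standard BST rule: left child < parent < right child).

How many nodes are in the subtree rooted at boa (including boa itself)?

Insert asp: tree is empty, so asp becomes the root.
Insert boa: boa > asp → go right. Place as right child of asp.
Insert cow: cow > asp → go right; cow > boa → go right. Place as right child of boa.
Insert pug: pug > asp → go right; pug > boa → go right; pug > cow → go right. Place as right child of cow.
Insert ewe: ewe > asp → go right; ewe > boa → go right; ewe > cow → go right; ewe < pug → go left. Place as left child of pug.
Insert ram: ram > asp → go right; ram > boa → go right; ram > cow → go right; ram > pug → go right. Place as right child of pug.
Insert fox: fox > asp → go right; fox > boa → go right; fox > cow → go right; fox < pug → go left; fox > ewe → go right. Place as right child of ewe.
Insert emu: emu > asp → go right; emu > boa → go right; emu > cow → go right; emu < pug → go left; emu < ewe → go left. Place as left child of ewe.
Insert eel: eel > asp → go right; eel > boa → go right; eel > cow → go right; eel < pug → go left; eel < ewe → go left; eel < emu → go left. Place as left child of emu.
Insert jay: jay > asp → go right; jay > boa → go right; jay > cow → go right; jay < pug → go left; jay > ewe → go right; jay > fox → go right. Place as right child of fox.
Insert kit: kit > asp → go right; kit > boa → go right; kit > cow → go right; kit < pug → go left; kit > ewe → go right; kit > fox → go right; kit > jay → go right. Place as right child of jay.
Insert owl: owl > asp → go right; owl > boa → go right; owl > cow → go right; owl < pug → go left; owl > ewe → go right; owl > fox → go right; owl > jay → go right; owl > kit → go right. Place as right child of kit.
Insert hog: hog > asp → go right; hog > boa → go right; hog > cow → go right; hog < pug → go left; hog > ewe → go right; hog > fox → go right; hog < jay → go left. Place as left child of jay.
Insert gnu: gnu > asp → go right; gnu > boa → go right; gnu > cow → go right; gnu < pug → go left; gnu > ewe → go right; gnu > fox → go right; gnu < jay → go left; gnu < hog → go left. Place as left child of hog.
Insert yak: yak > asp → go right; yak > boa → go right; yak > cow → go right; yak > pug → go right; yak > ram → go right. Place as right child of ram.

Subtree rooted at boa contains: boa, cow, pug, ewe, emu, eel, fox, jay, hog, gnu, kit, owl, ram, yak — 14 nodes.

14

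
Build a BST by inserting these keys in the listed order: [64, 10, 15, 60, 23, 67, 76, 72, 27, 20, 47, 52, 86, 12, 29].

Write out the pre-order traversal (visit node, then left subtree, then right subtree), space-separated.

Insert 64: tree is empty, so 64 becomes the root.
Insert 10: 10 < 64 → go left. Place as left child of 64.
Insert 15: 15 < 64 → go left; 15 > 10 → go right. Place as right child of 10.
Insert 60: 60 < 64 → go left; 60 > 10 → go right; 60 > 15 → go right. Place as right child of 15.
Insert 23: 23 < 64 → go left; 23 > 10 → go right; 23 > 15 → go right; 23 < 60 → go left. Place as left child of 60.
Insert 67: 67 > 64 → go right. Place as right child of 64.
Insert 76: 76 > 64 → go right; 76 > 67 → go right. Place as right child of 67.
Insert 72: 72 > 64 → go right; 72 > 67 → go right; 72 < 76 → go left. Place as left child of 76.
Insert 27: 27 < 64 → go left; 27 > 10 → go right; 27 > 15 → go right; 27 < 60 → go left; 27 > 23 → go right. Place as right child of 23.
Insert 20: 20 < 64 → go left; 20 > 10 → go right; 20 > 15 → go right; 20 < 60 → go left; 20 < 23 → go left. Place as left child of 23.
Insert 47: 47 < 64 → go left; 47 > 10 → go right; 47 > 15 → go right; 47 < 60 → go left; 47 > 23 → go right; 47 > 27 → go right. Place as right child of 27.
Insert 52: 52 < 64 → go left; 52 > 10 → go right; 52 > 15 → go right; 52 < 60 → go left; 52 > 23 → go right; 52 > 27 → go right; 52 > 47 → go right. Place as right child of 47.
Insert 86: 86 > 64 → go right; 86 > 67 → go right; 86 > 76 → go right. Place as right child of 76.
Insert 12: 12 < 64 → go left; 12 > 10 → go right; 12 < 15 → go left. Place as left child of 15.
Insert 29: 29 < 64 → go left; 29 > 10 → go right; 29 > 15 → go right; 29 < 60 → go left; 29 > 23 → go right; 29 > 27 → go right; 29 < 47 → go left. Place as left child of 47.

64 10 15 12 60 23 20 27 47 29 52 67 76 72 86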